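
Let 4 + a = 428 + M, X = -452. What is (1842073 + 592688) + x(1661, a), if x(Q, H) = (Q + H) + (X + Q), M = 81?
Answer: 2438136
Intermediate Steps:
a = 505 (a = -4 + (428 + 81) = -4 + 509 = 505)
x(Q, H) = -452 + H + 2*Q (x(Q, H) = (Q + H) + (-452 + Q) = (H + Q) + (-452 + Q) = -452 + H + 2*Q)
(1842073 + 592688) + x(1661, a) = (1842073 + 592688) + (-452 + 505 + 2*1661) = 2434761 + (-452 + 505 + 3322) = 2434761 + 3375 = 2438136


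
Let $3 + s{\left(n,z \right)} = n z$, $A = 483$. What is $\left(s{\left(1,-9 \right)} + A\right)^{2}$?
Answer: $221841$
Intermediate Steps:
$s{\left(n,z \right)} = -3 + n z$
$\left(s{\left(1,-9 \right)} + A\right)^{2} = \left(\left(-3 + 1 \left(-9\right)\right) + 483\right)^{2} = \left(\left(-3 - 9\right) + 483\right)^{2} = \left(-12 + 483\right)^{2} = 471^{2} = 221841$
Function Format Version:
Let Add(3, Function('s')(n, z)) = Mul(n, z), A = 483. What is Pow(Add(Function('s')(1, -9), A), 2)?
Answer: 221841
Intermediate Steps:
Function('s')(n, z) = Add(-3, Mul(n, z))
Pow(Add(Function('s')(1, -9), A), 2) = Pow(Add(Add(-3, Mul(1, -9)), 483), 2) = Pow(Add(Add(-3, -9), 483), 2) = Pow(Add(-12, 483), 2) = Pow(471, 2) = 221841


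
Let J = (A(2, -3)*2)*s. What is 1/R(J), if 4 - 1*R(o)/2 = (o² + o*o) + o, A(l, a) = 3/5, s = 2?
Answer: -25/496 ≈ -0.050403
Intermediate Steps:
A(l, a) = ⅗ (A(l, a) = 3*(⅕) = ⅗)
J = 12/5 (J = ((⅗)*2)*2 = (6/5)*2 = 12/5 ≈ 2.4000)
R(o) = 8 - 4*o² - 2*o (R(o) = 8 - 2*((o² + o*o) + o) = 8 - 2*((o² + o²) + o) = 8 - 2*(2*o² + o) = 8 - 2*(o + 2*o²) = 8 + (-4*o² - 2*o) = 8 - 4*o² - 2*o)
1/R(J) = 1/(8 - 4*(12/5)² - 2*12/5) = 1/(8 - 4*144/25 - 24/5) = 1/(8 - 576/25 - 24/5) = 1/(-496/25) = -25/496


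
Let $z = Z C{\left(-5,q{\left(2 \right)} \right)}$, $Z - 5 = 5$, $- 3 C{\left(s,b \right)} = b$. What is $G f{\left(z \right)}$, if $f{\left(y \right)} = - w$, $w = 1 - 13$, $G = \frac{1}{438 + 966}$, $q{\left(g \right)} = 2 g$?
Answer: $\frac{1}{117} \approx 0.008547$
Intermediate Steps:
$C{\left(s,b \right)} = - \frac{b}{3}$
$G = \frac{1}{1404} \approx 0.00071225$
$Z = 10$ ($Z = 5 + 5 = 10$)
$w = -12$ ($w = 1 - 13 = -12$)
$z = - \frac{40}{3}$ ($z = 10 \left(- \frac{2 \cdot 2}{3}\right) = 10 \left(\left(- \frac{1}{3}\right) 4\right) = 10 \left(- \frac{4}{3}\right) = - \frac{40}{3} \approx -13.333$)
$f{\left(y \right)} = 12$ ($f{\left(y \right)} = \left(-1\right) \left(-12\right) = 12$)
$G f{\left(z \right)} = \frac{1}{1404} \cdot 12 = \frac{1}{117}$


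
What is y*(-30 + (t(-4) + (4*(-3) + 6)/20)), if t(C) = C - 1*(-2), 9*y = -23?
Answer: 7429/90 ≈ 82.544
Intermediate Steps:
y = -23/9 (y = (⅑)*(-23) = -23/9 ≈ -2.5556)
t(C) = 2 + C (t(C) = C + 2 = 2 + C)
y*(-30 + (t(-4) + (4*(-3) + 6)/20)) = -23*(-30 + ((2 - 4) + (4*(-3) + 6)/20))/9 = -23*(-30 + (-2 + (-12 + 6)*(1/20)))/9 = -23*(-30 + (-2 - 6*1/20))/9 = -23*(-30 + (-2 - 3/10))/9 = -23*(-30 - 23/10)/9 = -23/9*(-323/10) = 7429/90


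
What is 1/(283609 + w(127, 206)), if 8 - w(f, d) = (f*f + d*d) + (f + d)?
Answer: 1/224719 ≈ 4.4500e-6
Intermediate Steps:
w(f, d) = 8 - d - f - d² - f² (w(f, d) = 8 - ((f*f + d*d) + (f + d)) = 8 - ((f² + d²) + (d + f)) = 8 - ((d² + f²) + (d + f)) = 8 - (d + f + d² + f²) = 8 + (-d - f - d² - f²) = 8 - d - f - d² - f²)
1/(283609 + w(127, 206)) = 1/(283609 + (8 - 1*206 - 1*127 - 1*206² - 1*127²)) = 1/(283609 + (8 - 206 - 127 - 1*42436 - 1*16129)) = 1/(283609 + (8 - 206 - 127 - 42436 - 16129)) = 1/(283609 - 58890) = 1/224719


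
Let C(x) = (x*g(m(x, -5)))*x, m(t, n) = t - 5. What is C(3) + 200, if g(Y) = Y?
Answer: 182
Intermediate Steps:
m(t, n) = -5 + t
C(x) = x²*(-5 + x) (C(x) = (x*(-5 + x))*x = x²*(-5 + x))
C(3) + 200 = 3²*(-5 + 3) + 200 = 9*(-2) + 200 = -18 + 200 = 182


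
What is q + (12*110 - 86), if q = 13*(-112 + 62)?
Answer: 584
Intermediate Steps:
q = -650 (q = 13*(-50) = -650)
q + (12*110 - 86) = -650 + (12*110 - 86) = -650 + (1320 - 86) = -650 + 1234 = 584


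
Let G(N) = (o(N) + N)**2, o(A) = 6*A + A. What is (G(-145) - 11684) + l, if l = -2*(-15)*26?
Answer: 1334696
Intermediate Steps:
l = 780 (l = 30*26 = 780)
o(A) = 7*A
G(N) = 64*N**2 (G(N) = (7*N + N)**2 = (8*N)**2 = 64*N**2)
(G(-145) - 11684) + l = (64*(-145)**2 - 11684) + 780 = (64*21025 - 11684) + 780 = (1345600 - 11684) + 780 = 1333916 + 780 = 1334696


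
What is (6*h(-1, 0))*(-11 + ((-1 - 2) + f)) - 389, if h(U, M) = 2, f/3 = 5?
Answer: -377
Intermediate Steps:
f = 15 (f = 3*5 = 15)
(6*h(-1, 0))*(-11 + ((-1 - 2) + f)) - 389 = (6*2)*(-11 + ((-1 - 2) + 15)) - 389 = 12*(-11 + (-3 + 15)) - 389 = 12*(-11 + 12) - 389 = 12*1 - 389 = 12 - 389 = -377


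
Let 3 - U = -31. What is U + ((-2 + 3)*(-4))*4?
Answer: 18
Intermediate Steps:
U = 34 (U = 3 - 1*(-31) = 3 + 31 = 34)
U + ((-2 + 3)*(-4))*4 = 34 + ((-2 + 3)*(-4))*4 = 34 + (1*(-4))*4 = 34 - 4*4 = 34 - 16 = 18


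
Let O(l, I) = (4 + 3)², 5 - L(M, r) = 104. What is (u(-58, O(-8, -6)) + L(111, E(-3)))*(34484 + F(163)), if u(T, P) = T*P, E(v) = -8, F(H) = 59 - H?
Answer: -101111580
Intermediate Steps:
L(M, r) = -99 (L(M, r) = 5 - 1*104 = 5 - 104 = -99)
O(l, I) = 49 (O(l, I) = 7² = 49)
u(T, P) = P*T
(u(-58, O(-8, -6)) + L(111, E(-3)))*(34484 + F(163)) = (49*(-58) - 99)*(34484 + (59 - 1*163)) = (-2842 - 99)*(34484 + (59 - 163)) = -2941*(34484 - 104) = -2941*34380 = -101111580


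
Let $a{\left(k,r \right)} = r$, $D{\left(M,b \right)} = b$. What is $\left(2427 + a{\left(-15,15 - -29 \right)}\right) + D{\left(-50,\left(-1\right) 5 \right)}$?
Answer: $2466$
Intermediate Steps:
$\left(2427 + a{\left(-15,15 - -29 \right)}\right) + D{\left(-50,\left(-1\right) 5 \right)} = \left(2427 + \left(15 - -29\right)\right) - 5 = \left(2427 + \left(15 + 29\right)\right) - 5 = \left(2427 + 44\right) - 5 = 2471 - 5 = 2466$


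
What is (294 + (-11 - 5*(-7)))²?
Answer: 101124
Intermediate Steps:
(294 + (-11 - 5*(-7)))² = (294 + (-11 + 35))² = (294 + 24)² = 318² = 101124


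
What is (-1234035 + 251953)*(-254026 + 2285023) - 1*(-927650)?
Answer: -1994604668104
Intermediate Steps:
(-1234035 + 251953)*(-254026 + 2285023) - 1*(-927650) = -982082*2030997 + 927650 = -1994605595754 + 927650 = -1994604668104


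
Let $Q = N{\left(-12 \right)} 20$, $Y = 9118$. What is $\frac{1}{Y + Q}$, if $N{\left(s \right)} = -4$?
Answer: $\frac{1}{9038} \approx 0.00011064$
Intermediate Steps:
$Q = -80$ ($Q = \left(-4\right) 20 = -80$)
$\frac{1}{Y + Q} = \frac{1}{9118 - 80} = \frac{1}{9038}$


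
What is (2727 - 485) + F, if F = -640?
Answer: 1602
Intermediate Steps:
(2727 - 485) + F = (2727 - 485) - 640 = 2242 - 640 = 1602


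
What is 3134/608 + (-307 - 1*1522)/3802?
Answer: 2700859/577904 ≈ 4.6735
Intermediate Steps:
3134/608 + (-307 - 1*1522)/3802 = 3134*(1/608) + (-307 - 1522)*(1/3802) = 1567/304 - 1829*1/3802 = 1567/304 - 1829/3802 = 2700859/577904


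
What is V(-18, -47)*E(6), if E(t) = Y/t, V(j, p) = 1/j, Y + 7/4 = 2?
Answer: -1/432 ≈ -0.0023148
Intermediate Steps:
Y = ¼ (Y = -7/4 + 2 = ¼ ≈ 0.25000)
E(t) = 1/(4*t)
V(-18, -47)*E(6) = ((¼)/6)/(-18) = -1/(72*6) = -1/18*1/24 = -1/432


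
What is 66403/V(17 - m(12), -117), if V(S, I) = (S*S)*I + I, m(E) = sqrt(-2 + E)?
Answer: -332015/152958 - 1128851*sqrt(10)/4588740 ≈ -2.9486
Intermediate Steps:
V(S, I) = I + I*S**2 (V(S, I) = S**2*I + I = I*S**2 + I = I + I*S**2)
66403/V(17 - m(12), -117) = 66403/((-117*(1 + (17 - sqrt(-2 + 12))**2))) = 66403/((-117*(1 + (17 - sqrt(10))**2))) = 66403/(-117 - 117*(17 - sqrt(10))**2)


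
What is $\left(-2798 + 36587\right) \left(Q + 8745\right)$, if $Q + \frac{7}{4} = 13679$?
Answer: $\frac{3030501621}{4} \approx 7.5762 \cdot 10^{8}$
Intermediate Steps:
$Q = \frac{54709}{4}$ ($Q = - \frac{7}{4} + 13679 = \frac{54709}{4} \approx 13677.0$)
$\left(-2798 + 36587\right) \left(Q + 8745\right) = \left(-2798 + 36587\right) \left(\frac{54709}{4} + 8745\right) = 33789 \cdot \frac{89689}{4} = \frac{3030501621}{4}$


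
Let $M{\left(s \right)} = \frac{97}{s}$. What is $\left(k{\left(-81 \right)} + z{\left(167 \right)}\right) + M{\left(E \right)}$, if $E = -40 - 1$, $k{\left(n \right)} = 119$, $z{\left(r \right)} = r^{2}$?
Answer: $\frac{1148231}{41} \approx 28006.0$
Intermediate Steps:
$E = -41$ ($E = -40 - 1 = -41$)
$\left(k{\left(-81 \right)} + z{\left(167 \right)}\right) + M{\left(E \right)} = \left(119 + 167^{2}\right) + \frac{97}{-41} = \left(119 + 27889\right) + 97 \left(- \frac{1}{41}\right) = 28008 - \frac{97}{41} = \frac{1148231}{41}$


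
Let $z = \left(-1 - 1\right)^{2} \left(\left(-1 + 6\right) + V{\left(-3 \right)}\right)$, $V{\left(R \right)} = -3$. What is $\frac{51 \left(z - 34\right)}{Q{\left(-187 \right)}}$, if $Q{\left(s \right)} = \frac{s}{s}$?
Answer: $-1326$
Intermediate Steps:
$z = 8$ ($z = \left(-1 - 1\right)^{2} \left(\left(-1 + 6\right) - 3\right) = \left(-2\right)^{2} \left(5 - 3\right) = 4 \cdot 2 = 8$)
$Q{\left(s \right)} = 1$
$\frac{51 \left(z - 34\right)}{Q{\left(-187 \right)}} = \frac{51 \left(8 - 34\right)}{1} = 51 \left(-26\right) 1 = \left(-1326\right) 1 = -1326$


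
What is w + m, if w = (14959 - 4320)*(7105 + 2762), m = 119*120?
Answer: 104989293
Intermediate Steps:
m = 14280
w = 104975013 (w = 10639*9867 = 104975013)
w + m = 104975013 + 14280 = 104989293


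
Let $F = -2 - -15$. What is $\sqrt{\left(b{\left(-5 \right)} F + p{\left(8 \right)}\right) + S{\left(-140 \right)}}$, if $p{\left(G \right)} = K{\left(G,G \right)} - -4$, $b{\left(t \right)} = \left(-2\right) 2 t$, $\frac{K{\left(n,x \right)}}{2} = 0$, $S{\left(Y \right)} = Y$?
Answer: $2 \sqrt{31} \approx 11.136$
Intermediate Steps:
$K{\left(n,x \right)} = 0$ ($K{\left(n,x \right)} = 2 \cdot 0 = 0$)
$b{\left(t \right)} = - 4 t$
$F = 13$ ($F = -2 + 15 = 13$)
$p{\left(G \right)} = 4$ ($p{\left(G \right)} = 0 - -4 = 0 + 4 = 4$)
$\sqrt{\left(b{\left(-5 \right)} F + p{\left(8 \right)}\right) + S{\left(-140 \right)}} = \sqrt{\left(\left(-4\right) \left(-5\right) 13 + 4\right) - 140} = \sqrt{\left(20 \cdot 13 + 4\right) - 140} = \sqrt{\left(260 + 4\right) - 140} = \sqrt{264 - 140} = \sqrt{124} = 2 \sqrt{31}$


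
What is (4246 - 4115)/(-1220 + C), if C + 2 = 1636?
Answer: 131/414 ≈ 0.31643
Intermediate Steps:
C = 1634 (C = -2 + 1636 = 1634)
(4246 - 4115)/(-1220 + C) = (4246 - 4115)/(-1220 + 1634) = 131/414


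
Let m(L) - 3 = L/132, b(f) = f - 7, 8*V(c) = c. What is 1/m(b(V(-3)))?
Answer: 1056/3109 ≈ 0.33966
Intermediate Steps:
V(c) = c/8
b(f) = -7 + f
m(L) = 3 + L/132
1/m(b(V(-3))) = 1/(3 + (-7 + (1/8)*(-3))/132) = 1/(3 + (-7 - 3/8)/132) = 1/(3 + (1/132)*(-59/8)) = 1/(3 - 59/1056) = 1/(3109/1056) = 1056/3109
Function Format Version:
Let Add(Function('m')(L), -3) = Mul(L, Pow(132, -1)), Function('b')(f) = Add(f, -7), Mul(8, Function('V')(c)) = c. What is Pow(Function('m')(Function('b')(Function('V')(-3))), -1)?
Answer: Rational(1056, 3109) ≈ 0.33966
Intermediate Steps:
Function('V')(c) = Mul(Rational(1, 8), c)
Function('b')(f) = Add(-7, f)
Function('m')(L) = Add(3, Mul(Rational(1, 132), L)) (Function('m')(L) = Add(3, Mul(L, Pow(132, -1))) = Add(3, Mul(L, Rational(1, 132))) = Add(3, Mul(Rational(1, 132), L)))
Pow(Function('m')(Function('b')(Function('V')(-3))), -1) = Pow(Add(3, Mul(Rational(1, 132), Add(-7, Mul(Rational(1, 8), -3)))), -1) = Pow(Add(3, Mul(Rational(1, 132), Add(-7, Rational(-3, 8)))), -1) = Pow(Add(3, Mul(Rational(1, 132), Rational(-59, 8))), -1) = Pow(Add(3, Rational(-59, 1056)), -1) = Pow(Rational(3109, 1056), -1) = Rational(1056, 3109)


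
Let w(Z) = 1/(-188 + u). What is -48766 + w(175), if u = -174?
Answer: -17653293/362 ≈ -48766.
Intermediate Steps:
w(Z) = -1/362 (w(Z) = 1/(-188 - 174) = 1/(-362) = -1/362)
-48766 + w(175) = -48766 - 1/362 = -17653293/362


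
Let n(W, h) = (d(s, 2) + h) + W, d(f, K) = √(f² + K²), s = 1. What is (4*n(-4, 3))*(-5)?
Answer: 20 - 20*√5 ≈ -24.721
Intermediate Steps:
d(f, K) = √(K² + f²)
n(W, h) = W + h + √5 (n(W, h) = (√(2² + 1²) + h) + W = (√(4 + 1) + h) + W = (√5 + h) + W = (h + √5) + W = W + h + √5)
(4*n(-4, 3))*(-5) = (4*(-4 + 3 + √5))*(-5) = (4*(-1 + √5))*(-5) = (-4 + 4*√5)*(-5) = 20 - 20*√5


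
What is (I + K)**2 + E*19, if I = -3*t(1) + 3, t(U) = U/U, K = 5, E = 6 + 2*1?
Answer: 177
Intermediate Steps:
E = 8 (E = 6 + 2 = 8)
t(U) = 1
I = 0 (I = -3*1 + 3 = -3 + 3 = 0)
(I + K)**2 + E*19 = (0 + 5)**2 + 8*19 = 5**2 + 152 = 25 + 152 = 177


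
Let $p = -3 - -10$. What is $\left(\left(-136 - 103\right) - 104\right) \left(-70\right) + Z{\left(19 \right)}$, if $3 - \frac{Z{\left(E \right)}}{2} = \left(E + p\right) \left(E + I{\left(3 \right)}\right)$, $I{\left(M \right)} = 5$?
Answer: $22768$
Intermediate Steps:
$p = 7$ ($p = -3 + 10 = 7$)
$Z{\left(E \right)} = 6 - 2 \left(5 + E\right) \left(7 + E\right)$ ($Z{\left(E \right)} = 6 - 2 \left(E + 7\right) \left(E + 5\right) = 6 - 2 \left(7 + E\right) \left(5 + E\right) = 6 - 2 \left(5 + E\right) \left(7 + E\right)$)
$\left(\left(-136 - 103\right) - 104\right) \left(-70\right) + Z{\left(19 \right)} = \left(\left(-136 - 103\right) - 104\right) \left(-70\right) - \left(520 + 722\right) = \left(-239 - 104\right) \left(-70\right) - 1242 = \left(-343\right) \left(-70\right) - 1242 = 24010 - 1242 = 22768$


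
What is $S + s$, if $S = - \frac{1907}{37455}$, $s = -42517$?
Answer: $- \frac{1592476142}{37455} \approx -42517.0$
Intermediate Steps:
$S = - \frac{1907}{37455}$ ($S = \left(-1907\right) \frac{1}{37455} = - \frac{1907}{37455} \approx -0.050914$)
$S + s = - \frac{1907}{37455} - 42517 = - \frac{1592476142}{37455}$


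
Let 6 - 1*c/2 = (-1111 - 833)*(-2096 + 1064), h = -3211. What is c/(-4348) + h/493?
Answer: 491038436/535891 ≈ 916.30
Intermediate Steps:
c = -4012404 (c = 12 - 2*(-1111 - 833)*(-2096 + 1064) = 12 - (-3888)*(-1032) = 12 - 2*2006208 = 12 - 4012416 = -4012404)
c/(-4348) + h/493 = -4012404/(-4348) - 3211/493 = -4012404*(-1/4348) - 3211*1/493 = 1003101/1087 - 3211/493 = 491038436/535891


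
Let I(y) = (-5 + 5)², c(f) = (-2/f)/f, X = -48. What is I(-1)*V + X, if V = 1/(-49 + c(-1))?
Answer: -48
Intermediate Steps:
c(f) = -2/f²
I(y) = 0 (I(y) = 0² = 0)
V = -1/51 (V = 1/(-49 - 2/(-1)²) = 1/(-49 - 2*1) = 1/(-49 - 2) = 1/(-51) = -1/51 ≈ -0.019608)
I(-1)*V + X = 0*(-1/51) - 48 = 0 - 48 = -48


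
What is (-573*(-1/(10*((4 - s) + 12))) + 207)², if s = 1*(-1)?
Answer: 1278992169/28900 ≈ 44256.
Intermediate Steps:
s = -1
(-573*(-1/(10*((4 - s) + 12))) + 207)² = (-573*(-1/(10*((4 - 1*(-1)) + 12))) + 207)² = (-573*(-1/(10*((4 + 1) + 12))) + 207)² = (-573*(-1/(10*(5 + 12))) + 207)² = (-573/((-10*17)) + 207)² = (-573/(-170) + 207)² = (-573*(-1/170) + 207)² = (573/170 + 207)² = (35763/170)² = 1278992169/28900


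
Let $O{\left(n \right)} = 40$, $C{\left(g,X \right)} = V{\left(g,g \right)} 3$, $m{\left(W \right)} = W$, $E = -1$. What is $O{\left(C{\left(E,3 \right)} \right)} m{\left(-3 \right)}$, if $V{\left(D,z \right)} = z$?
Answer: $-120$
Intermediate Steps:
$C{\left(g,X \right)} = 3 g$ ($C{\left(g,X \right)} = g 3 = 3 g$)
$O{\left(C{\left(E,3 \right)} \right)} m{\left(-3 \right)} = 40 \left(-3\right) = -120$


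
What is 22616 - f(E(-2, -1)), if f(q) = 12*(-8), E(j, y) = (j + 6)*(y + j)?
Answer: 22712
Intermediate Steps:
E(j, y) = (6 + j)*(j + y)
f(q) = -96
22616 - f(E(-2, -1)) = 22616 - 1*(-96) = 22616 + 96 = 22712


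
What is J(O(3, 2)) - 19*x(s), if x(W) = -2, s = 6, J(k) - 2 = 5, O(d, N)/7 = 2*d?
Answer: 45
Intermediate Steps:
O(d, N) = 14*d (O(d, N) = 7*(2*d) = 14*d)
J(k) = 7 (J(k) = 2 + 5 = 7)
J(O(3, 2)) - 19*x(s) = 7 - 19*(-2) = 7 + 38 = 45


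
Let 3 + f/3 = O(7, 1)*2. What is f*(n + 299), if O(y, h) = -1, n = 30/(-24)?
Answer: -17865/4 ≈ -4466.3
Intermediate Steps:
n = -5/4 (n = 30*(-1/24) = -5/4 ≈ -1.2500)
f = -15 (f = -9 + 3*(-1*2) = -9 + 3*(-2) = -9 - 6 = -15)
f*(n + 299) = -15*(-5/4 + 299) = -15*1191/4 = -17865/4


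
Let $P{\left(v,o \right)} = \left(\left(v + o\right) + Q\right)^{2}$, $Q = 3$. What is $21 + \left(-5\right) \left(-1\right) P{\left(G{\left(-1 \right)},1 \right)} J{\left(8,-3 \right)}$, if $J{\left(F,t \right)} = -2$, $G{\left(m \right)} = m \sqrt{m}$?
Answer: $-129 + 80 i \approx -129.0 + 80.0 i$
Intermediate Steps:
$G{\left(m \right)} = m^{\frac{3}{2}}$
$P{\left(v,o \right)} = \left(3 + o + v\right)^{2}$ ($P{\left(v,o \right)} = \left(\left(v + o\right) + 3\right)^{2} = \left(\left(o + v\right) + 3\right)^{2} = \left(3 + o + v\right)^{2}$)
$21 + \left(-5\right) \left(-1\right) P{\left(G{\left(-1 \right)},1 \right)} J{\left(8,-3 \right)} = 21 + \left(-5\right) \left(-1\right) \left(3 + 1 + \left(-1\right)^{\frac{3}{2}}\right)^{2} \left(-2\right) = 21 + 5 \left(3 + 1 - i\right)^{2} \left(-2\right) = 21 + 5 \left(4 - i\right)^{2} \left(-2\right) = 21 - 10 \left(4 - i\right)^{2}$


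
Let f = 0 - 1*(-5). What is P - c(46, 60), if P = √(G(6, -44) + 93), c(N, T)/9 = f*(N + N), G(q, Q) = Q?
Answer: -4133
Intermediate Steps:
f = 5 (f = 0 + 5 = 5)
c(N, T) = 90*N (c(N, T) = 9*(5*(N + N)) = 9*(5*(2*N)) = 9*(10*N) = 90*N)
P = 7 (P = √(-44 + 93) = √49 = 7)
P - c(46, 60) = 7 - 90*46 = 7 - 1*4140 = 7 - 4140 = -4133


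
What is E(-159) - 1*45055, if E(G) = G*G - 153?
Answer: -19927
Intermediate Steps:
E(G) = -153 + G² (E(G) = G² - 153 = -153 + G²)
E(-159) - 1*45055 = (-153 + (-159)²) - 1*45055 = (-153 + 25281) - 45055 = 25128 - 45055 = -19927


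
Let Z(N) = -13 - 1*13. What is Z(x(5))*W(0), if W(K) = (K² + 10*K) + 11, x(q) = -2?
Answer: -286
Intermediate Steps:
W(K) = 11 + K² + 10*K
Z(N) = -26 (Z(N) = -13 - 13 = -26)
Z(x(5))*W(0) = -26*(11 + 0² + 10*0) = -26*(11 + 0 + 0) = -26*11 = -286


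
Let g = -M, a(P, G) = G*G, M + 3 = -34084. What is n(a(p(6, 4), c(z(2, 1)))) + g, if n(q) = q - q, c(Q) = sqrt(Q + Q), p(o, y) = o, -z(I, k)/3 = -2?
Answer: 34087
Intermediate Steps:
M = -34087 (M = -3 - 34084 = -34087)
z(I, k) = 6 (z(I, k) = -3*(-2) = 6)
c(Q) = sqrt(2)*sqrt(Q) (c(Q) = sqrt(2*Q) = sqrt(2)*sqrt(Q))
a(P, G) = G**2
n(q) = 0
g = 34087 (g = -1*(-34087) = 34087)
n(a(p(6, 4), c(z(2, 1)))) + g = 0 + 34087 = 34087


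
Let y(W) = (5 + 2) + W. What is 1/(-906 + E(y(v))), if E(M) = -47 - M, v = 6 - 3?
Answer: -1/963 ≈ -0.0010384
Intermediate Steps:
v = 3
y(W) = 7 + W
1/(-906 + E(y(v))) = 1/(-906 + (-47 - (7 + 3))) = 1/(-906 + (-47 - 1*10)) = 1/(-906 + (-47 - 10)) = 1/(-906 - 57) = 1/(-963) = -1/963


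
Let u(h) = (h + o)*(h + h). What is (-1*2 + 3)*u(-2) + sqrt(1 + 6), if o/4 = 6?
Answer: -88 + sqrt(7) ≈ -85.354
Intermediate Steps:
o = 24 (o = 4*6 = 24)
u(h) = 2*h*(24 + h) (u(h) = (h + 24)*(h + h) = (24 + h)*(2*h) = 2*h*(24 + h))
(-1*2 + 3)*u(-2) + sqrt(1 + 6) = (-1*2 + 3)*(2*(-2)*(24 - 2)) + sqrt(1 + 6) = (-2 + 3)*(2*(-2)*22) + sqrt(7) = 1*(-88) + sqrt(7) = -88 + sqrt(7)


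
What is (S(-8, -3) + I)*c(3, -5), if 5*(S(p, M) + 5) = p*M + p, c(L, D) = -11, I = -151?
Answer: 8404/5 ≈ 1680.8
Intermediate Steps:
S(p, M) = -5 + p/5 + M*p/5 (S(p, M) = -5 + (p*M + p)/5 = -5 + (M*p + p)/5 = -5 + (p + M*p)/5 = -5 + (p/5 + M*p/5) = -5 + p/5 + M*p/5)
(S(-8, -3) + I)*c(3, -5) = ((-5 + (⅕)*(-8) + (⅕)*(-3)*(-8)) - 151)*(-11) = ((-5 - 8/5 + 24/5) - 151)*(-11) = (-9/5 - 151)*(-11) = -764/5*(-11) = 8404/5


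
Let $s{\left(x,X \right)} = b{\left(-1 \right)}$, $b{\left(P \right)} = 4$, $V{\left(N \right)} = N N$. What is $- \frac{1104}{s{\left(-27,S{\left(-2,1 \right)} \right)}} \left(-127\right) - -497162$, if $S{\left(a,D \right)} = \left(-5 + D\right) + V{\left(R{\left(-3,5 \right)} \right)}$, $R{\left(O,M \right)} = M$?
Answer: $532214$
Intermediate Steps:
$V{\left(N \right)} = N^{2}$
$S{\left(a,D \right)} = 20 + D$ ($S{\left(a,D \right)} = \left(-5 + D\right) + 5^{2} = \left(-5 + D\right) + 25 = 20 + D$)
$s{\left(x,X \right)} = 4$
$- \frac{1104}{s{\left(-27,S{\left(-2,1 \right)} \right)}} \left(-127\right) - -497162 = - \frac{1104}{4} \left(-127\right) - -497162 = \left(-1104\right) \frac{1}{4} \left(-127\right) + 497162 = \left(-276\right) \left(-127\right) + 497162 = 35052 + 497162 = 532214$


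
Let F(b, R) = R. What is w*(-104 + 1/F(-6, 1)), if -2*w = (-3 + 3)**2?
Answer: 0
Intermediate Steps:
w = 0 (w = -(-3 + 3)**2/2 = -1/2*0**2 = -1/2*0 = 0)
w*(-104 + 1/F(-6, 1)) = 0*(-104 + 1/1) = 0*(-104 + 1) = 0*(-103) = 0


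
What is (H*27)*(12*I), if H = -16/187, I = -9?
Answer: 46656/187 ≈ 249.50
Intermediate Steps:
H = -16/187 (H = -16*1/187 = -16/187 ≈ -0.085562)
(H*27)*(12*I) = (-16/187*27)*(12*(-9)) = -432/187*(-108) = 46656/187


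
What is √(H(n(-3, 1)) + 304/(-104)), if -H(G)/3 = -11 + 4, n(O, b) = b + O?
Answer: √3055/13 ≈ 4.2517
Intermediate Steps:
n(O, b) = O + b
H(G) = 21 (H(G) = -3*(-11 + 4) = -3*(-7) = 21)
√(H(n(-3, 1)) + 304/(-104)) = √(21 + 304/(-104)) = √(21 + 304*(-1/104)) = √(21 - 38/13) = √(235/13) = √3055/13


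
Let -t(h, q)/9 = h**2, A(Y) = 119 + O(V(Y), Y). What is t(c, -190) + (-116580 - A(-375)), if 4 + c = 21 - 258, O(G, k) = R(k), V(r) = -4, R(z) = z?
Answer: -639053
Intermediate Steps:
O(G, k) = k
c = -241 (c = -4 + (21 - 258) = -4 - 237 = -241)
A(Y) = 119 + Y
t(h, q) = -9*h**2
t(c, -190) + (-116580 - A(-375)) = -9*(-241)**2 + (-116580 - (119 - 375)) = -9*58081 + (-116580 - 1*(-256)) = -522729 + (-116580 + 256) = -522729 - 116324 = -639053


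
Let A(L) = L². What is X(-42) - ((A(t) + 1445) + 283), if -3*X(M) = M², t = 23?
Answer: -2845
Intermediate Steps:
X(M) = -M²/3
X(-42) - ((A(t) + 1445) + 283) = -⅓*(-42)² - ((23² + 1445) + 283) = -⅓*1764 - ((529 + 1445) + 283) = -588 - (1974 + 283) = -588 - 1*2257 = -588 - 2257 = -2845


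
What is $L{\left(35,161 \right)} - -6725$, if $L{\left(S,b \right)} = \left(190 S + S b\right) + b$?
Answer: $19171$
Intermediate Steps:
$L{\left(S,b \right)} = b + 190 S + S b$
$L{\left(35,161 \right)} - -6725 = \left(161 + 190 \cdot 35 + 35 \cdot 161\right) - -6725 = \left(161 + 6650 + 5635\right) + 6725 = 12446 + 6725 = 19171$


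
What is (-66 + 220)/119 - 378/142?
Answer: -1651/1207 ≈ -1.3679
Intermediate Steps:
(-66 + 220)/119 - 378/142 = 154*(1/119) - 378*1/142 = 22/17 - 189/71 = -1651/1207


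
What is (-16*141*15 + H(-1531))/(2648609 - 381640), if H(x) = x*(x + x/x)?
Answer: 2308590/2266969 ≈ 1.0184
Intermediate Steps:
H(x) = x*(1 + x) (H(x) = x*(x + 1) = x*(1 + x))
(-16*141*15 + H(-1531))/(2648609 - 381640) = (-16*141*15 - 1531*(1 - 1531))/(2648609 - 381640) = (-2256*15 - 1531*(-1530))/2266969 = (-33840 + 2342430)*(1/2266969) = 2308590*(1/2266969) = 2308590/2266969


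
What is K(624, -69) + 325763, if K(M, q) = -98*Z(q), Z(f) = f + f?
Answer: 339287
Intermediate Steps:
Z(f) = 2*f
K(M, q) = -196*q
K(624, -69) + 325763 = -196*(-69) + 325763 = 13524 + 325763 = 339287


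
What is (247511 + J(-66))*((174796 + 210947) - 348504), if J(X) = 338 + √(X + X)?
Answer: 9229648911 + 74478*I*√33 ≈ 9.2296e+9 + 4.2784e+5*I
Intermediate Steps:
J(X) = 338 + √2*√X (J(X) = 338 + √(2*X) = 338 + √2*√X)
(247511 + J(-66))*((174796 + 210947) - 348504) = (247511 + (338 + √2*√(-66)))*((174796 + 210947) - 348504) = (247511 + (338 + √2*(I*√66)))*(385743 - 348504) = (247511 + (338 + 2*I*√33))*37239 = (247849 + 2*I*√33)*37239 = 9229648911 + 74478*I*√33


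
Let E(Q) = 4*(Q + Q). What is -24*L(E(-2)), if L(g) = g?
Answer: 384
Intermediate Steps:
E(Q) = 8*Q (E(Q) = 4*(2*Q) = 8*Q)
-24*L(E(-2)) = -192*(-2) = -24*(-16) = 384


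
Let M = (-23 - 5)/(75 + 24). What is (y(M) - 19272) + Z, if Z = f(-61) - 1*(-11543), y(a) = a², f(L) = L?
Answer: -76349006/9801 ≈ -7789.9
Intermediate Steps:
M = -28/99 ≈ -0.28283
Z = 11482 (Z = -61 - 1*(-11543) = -61 + 11543 = 11482)
(y(M) - 19272) + Z = ((-28/99)² - 19272) + 11482 = (784/9801 - 19272) + 11482 = -188884088/9801 + 11482 = -76349006/9801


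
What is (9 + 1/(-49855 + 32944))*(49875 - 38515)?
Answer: 1728969280/16911 ≈ 1.0224e+5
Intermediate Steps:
(9 + 1/(-49855 + 32944))*(49875 - 38515) = (9 + 1/(-16911))*11360 = (9 - 1/16911)*11360 = (152198/16911)*11360 = 1728969280/16911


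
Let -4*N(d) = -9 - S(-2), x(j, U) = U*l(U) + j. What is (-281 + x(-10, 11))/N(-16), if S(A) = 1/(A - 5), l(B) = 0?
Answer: -4074/31 ≈ -131.42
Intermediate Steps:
S(A) = 1/(-5 + A)
x(j, U) = j (x(j, U) = U*0 + j = 0 + j = j)
N(d) = 31/14 (N(d) = -(-9 - 1/(-5 - 2))/4 = -(-9 - 1/(-7))/4 = -(-9 - 1*(-1/7))/4 = -(-9 + 1/7)/4 = -1/4*(-62/7) = 31/14)
(-281 + x(-10, 11))/N(-16) = (-281 - 10)/(31/14) = (14/31)*(-291) = -4074/31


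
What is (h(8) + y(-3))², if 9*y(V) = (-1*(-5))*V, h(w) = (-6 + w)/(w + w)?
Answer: 1369/576 ≈ 2.3767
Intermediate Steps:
h(w) = (-6 + w)/(2*w) (h(w) = (-6 + w)/((2*w)) = (-6 + w)*(1/(2*w)) = (-6 + w)/(2*w))
y(V) = 5*V/9 (y(V) = ((-1*(-5))*V)/9 = (5*V)/9 = 5*V/9)
(h(8) + y(-3))² = ((½)*(-6 + 8)/8 + (5/9)*(-3))² = ((½)*(⅛)*2 - 5/3)² = (⅛ - 5/3)² = (-37/24)² = 1369/576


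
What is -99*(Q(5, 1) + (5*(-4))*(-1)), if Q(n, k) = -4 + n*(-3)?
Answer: -99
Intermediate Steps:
Q(n, k) = -4 - 3*n
-99*(Q(5, 1) + (5*(-4))*(-1)) = -99*((-4 - 3*5) + (5*(-4))*(-1)) = -99*((-4 - 15) - 20*(-1)) = -99*(-19 + 20) = -99*1 = -99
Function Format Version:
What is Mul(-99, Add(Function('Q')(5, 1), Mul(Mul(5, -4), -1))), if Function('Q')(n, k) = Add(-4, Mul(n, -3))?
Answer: -99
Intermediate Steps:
Function('Q')(n, k) = Add(-4, Mul(-3, n))
Mul(-99, Add(Function('Q')(5, 1), Mul(Mul(5, -4), -1))) = Mul(-99, Add(Add(-4, Mul(-3, 5)), Mul(Mul(5, -4), -1))) = Mul(-99, Add(Add(-4, -15), Mul(-20, -1))) = Mul(-99, Add(-19, 20)) = Mul(-99, 1) = -99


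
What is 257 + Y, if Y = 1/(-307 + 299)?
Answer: 2055/8 ≈ 256.88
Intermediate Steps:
Y = -1/8 (Y = 1/(-8) = -1/8 ≈ -0.12500)
257 + Y = 257 - 1/8 = 2055/8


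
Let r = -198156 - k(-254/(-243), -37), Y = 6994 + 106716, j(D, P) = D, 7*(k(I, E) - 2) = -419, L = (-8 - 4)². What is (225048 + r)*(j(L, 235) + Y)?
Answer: 21478443246/7 ≈ 3.0684e+9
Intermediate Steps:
L = 144 (L = (-12)² = 144)
k(I, E) = -405/7 (k(I, E) = 2 + (⅐)*(-419) = 2 - 419/7 = -405/7)
Y = 113710
r = -1386687/7 (r = -198156 - 1*(-405/7) = -198156 + 405/7 = -1386687/7 ≈ -1.9810e+5)
(225048 + r)*(j(L, 235) + Y) = (225048 - 1386687/7)*(144 + 113710) = (188649/7)*113854 = 21478443246/7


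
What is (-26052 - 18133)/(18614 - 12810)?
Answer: -44185/5804 ≈ -7.6129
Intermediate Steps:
(-26052 - 18133)/(18614 - 12810) = -44185/5804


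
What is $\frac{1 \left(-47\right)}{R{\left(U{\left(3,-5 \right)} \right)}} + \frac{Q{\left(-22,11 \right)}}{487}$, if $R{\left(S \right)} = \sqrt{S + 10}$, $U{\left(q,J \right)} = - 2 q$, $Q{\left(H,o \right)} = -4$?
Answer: $- \frac{22897}{974} \approx -23.508$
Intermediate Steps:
$R{\left(S \right)} = \sqrt{10 + S}$
$\frac{1 \left(-47\right)}{R{\left(U{\left(3,-5 \right)} \right)}} + \frac{Q{\left(-22,11 \right)}}{487} = \frac{1 \left(-47\right)}{\sqrt{10 - 6}} - \frac{4}{487} = - \frac{47}{\sqrt{10 - 6}} - \frac{4}{487} = - \frac{47}{\sqrt{4}} - \frac{4}{487} = - \frac{47}{2} - \frac{4}{487} = - \frac{22897}{974}$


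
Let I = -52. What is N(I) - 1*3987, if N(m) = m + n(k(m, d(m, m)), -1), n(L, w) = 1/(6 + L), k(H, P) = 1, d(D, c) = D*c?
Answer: -28272/7 ≈ -4038.9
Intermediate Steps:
N(m) = 1/7 + m (N(m) = m + 1/(6 + 1) = m + 1/7 = 1/7 + m)
N(I) - 1*3987 = (1/7 - 52) - 1*3987 = -363/7 - 3987 = -28272/7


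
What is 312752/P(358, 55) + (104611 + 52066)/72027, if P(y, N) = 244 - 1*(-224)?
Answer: 209258455/312117 ≈ 670.45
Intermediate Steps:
P(y, N) = 468 (P(y, N) = 244 + 224 = 468)
312752/P(358, 55) + (104611 + 52066)/72027 = 312752/468 + (104611 + 52066)/72027 = 312752*(1/468) + 156677*(1/72027) = 78188/117 + 156677/72027 = 209258455/312117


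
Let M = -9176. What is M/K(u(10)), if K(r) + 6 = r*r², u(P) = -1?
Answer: 9176/7 ≈ 1310.9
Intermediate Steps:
K(r) = -6 + r³ (K(r) = -6 + r*r² = -6 + r³)
M/K(u(10)) = -9176/(-6 + (-1)³) = -9176/(-6 - 1) = -9176/(-7) = -9176*(-⅐) = 9176/7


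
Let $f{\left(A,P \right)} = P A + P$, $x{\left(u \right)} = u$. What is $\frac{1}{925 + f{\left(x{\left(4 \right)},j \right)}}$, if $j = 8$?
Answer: $\frac{1}{965} \approx 0.0010363$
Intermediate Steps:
$f{\left(A,P \right)} = P + A P$ ($f{\left(A,P \right)} = A P + P = P + A P$)
$\frac{1}{925 + f{\left(x{\left(4 \right)},j \right)}} = \frac{1}{925 + 8 \left(1 + 4\right)} = \frac{1}{925 + 8 \cdot 5} = \frac{1}{925 + 40} = \frac{1}{965}$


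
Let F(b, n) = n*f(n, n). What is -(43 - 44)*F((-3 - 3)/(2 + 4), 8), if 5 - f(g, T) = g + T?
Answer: -88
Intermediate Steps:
f(g, T) = 5 - T - g (f(g, T) = 5 - (g + T) = 5 - (T + g) = 5 + (-T - g) = 5 - T - g)
F(b, n) = n*(5 - 2*n) (F(b, n) = n*(5 - n - n) = n*(5 - 2*n))
-(43 - 44)*F((-3 - 3)/(2 + 4), 8) = -(43 - 44)*8*(5 - 2*8) = -(-1)*8*(5 - 16) = -(-1)*8*(-11) = -(-1)*(-88) = -1*88 = -88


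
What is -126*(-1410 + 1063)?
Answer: 43722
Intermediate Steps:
-126*(-1410 + 1063) = -126*(-347) = 43722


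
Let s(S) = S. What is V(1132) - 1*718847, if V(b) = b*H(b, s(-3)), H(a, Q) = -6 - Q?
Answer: -722243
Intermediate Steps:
V(b) = -3*b (V(b) = b*(-6 - 1*(-3)) = b*(-6 + 3) = b*(-3) = -3*b)
V(1132) - 1*718847 = -3*1132 - 1*718847 = -3396 - 718847 = -722243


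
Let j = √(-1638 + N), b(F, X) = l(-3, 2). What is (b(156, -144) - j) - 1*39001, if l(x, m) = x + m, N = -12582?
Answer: -39002 - 6*I*√395 ≈ -39002.0 - 119.25*I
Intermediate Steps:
l(x, m) = m + x
b(F, X) = -1 (b(F, X) = 2 - 3 = -1)
j = 6*I*√395 (j = √(-1638 - 12582) = √(-14220) = 6*I*√395 ≈ 119.25*I)
(b(156, -144) - j) - 1*39001 = (-1 - 6*I*√395) - 1*39001 = (-1 - 6*I*√395) - 39001 = -39002 - 6*I*√395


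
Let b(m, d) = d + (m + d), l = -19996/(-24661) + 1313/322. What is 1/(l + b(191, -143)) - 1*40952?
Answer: -4186239682766/102223055 ≈ -40952.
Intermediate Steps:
l = 5545515/1134406 (l = -19996*(-1/24661) + 1313*(1/322) = 19996/24661 + 1313/322 = 5545515/1134406 ≈ 4.8885)
b(m, d) = m + 2*d (b(m, d) = d + (d + m) = m + 2*d)
1/(l + b(191, -143)) - 1*40952 = 1/(5545515/1134406 + (191 + 2*(-143))) - 1*40952 = 1/(5545515/1134406 + (191 - 286)) - 40952 = 1/(5545515/1134406 - 95) - 40952 = 1/(-102223055/1134406) - 40952 = -1134406/102223055 - 40952 = -4186239682766/102223055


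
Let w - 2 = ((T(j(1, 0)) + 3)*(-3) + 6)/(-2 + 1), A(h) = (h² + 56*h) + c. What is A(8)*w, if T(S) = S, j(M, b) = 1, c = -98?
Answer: 3312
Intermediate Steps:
A(h) = -98 + h² + 56*h (A(h) = (h² + 56*h) - 98 = -98 + h² + 56*h)
w = 8 (w = 2 + ((1 + 3)*(-3) + 6)/(-2 + 1) = 2 + (4*(-3) + 6)/(-1) = 2 + (-12 + 6)*(-1) = 2 - 6*(-1) = 2 + 6 = 8)
A(8)*w = (-98 + 8² + 56*8)*8 = (-98 + 64 + 448)*8 = 414*8 = 3312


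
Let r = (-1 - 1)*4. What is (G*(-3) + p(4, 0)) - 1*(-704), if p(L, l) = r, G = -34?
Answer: 798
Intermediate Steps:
r = -8 (r = -2*4 = -8)
p(L, l) = -8
(G*(-3) + p(4, 0)) - 1*(-704) = (-34*(-3) - 8) - 1*(-704) = (102 - 8) + 704 = 94 + 704 = 798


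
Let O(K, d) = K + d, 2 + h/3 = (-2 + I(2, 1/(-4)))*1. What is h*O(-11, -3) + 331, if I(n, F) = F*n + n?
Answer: 436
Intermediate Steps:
I(n, F) = n + F*n
h = -15/2 (h = -6 + 3*((-2 + 2*(1 + 1/(-4)))*1) = -6 + 3*((-2 + 2*(1 - ¼))*1) = -6 + 3*((-2 + 2*(¾))*1) = -6 + 3*((-2 + 3/2)*1) = -6 + 3*(-½*1) = -6 + 3*(-½) = -6 - 3/2 = -15/2 ≈ -7.5000)
h*O(-11, -3) + 331 = -15*(-11 - 3)/2 + 331 = -15/2*(-14) + 331 = 105 + 331 = 436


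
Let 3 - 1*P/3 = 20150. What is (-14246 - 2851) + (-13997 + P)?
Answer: -91535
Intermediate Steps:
P = -60441 (P = 9 - 3*20150 = 9 - 60450 = -60441)
(-14246 - 2851) + (-13997 + P) = (-14246 - 2851) + (-13997 - 60441) = -17097 - 74438 = -91535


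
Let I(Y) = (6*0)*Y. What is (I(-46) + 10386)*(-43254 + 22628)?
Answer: -214221636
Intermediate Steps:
I(Y) = 0 (I(Y) = 0*Y = 0)
(I(-46) + 10386)*(-43254 + 22628) = (0 + 10386)*(-43254 + 22628) = 10386*(-20626) = -214221636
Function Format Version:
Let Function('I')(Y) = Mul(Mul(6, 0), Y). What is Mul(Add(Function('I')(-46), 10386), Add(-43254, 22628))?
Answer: -214221636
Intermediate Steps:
Function('I')(Y) = 0 (Function('I')(Y) = Mul(0, Y) = 0)
Mul(Add(Function('I')(-46), 10386), Add(-43254, 22628)) = Mul(Add(0, 10386), Add(-43254, 22628)) = Mul(10386, -20626) = -214221636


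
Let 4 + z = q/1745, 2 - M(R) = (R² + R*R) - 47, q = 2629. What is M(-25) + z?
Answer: -2100096/1745 ≈ -1203.5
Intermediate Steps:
M(R) = 49 - 2*R² (M(R) = 2 - ((R² + R*R) - 47) = 2 - ((R² + R²) - 47) = 2 - (2*R² - 47) = 2 - (-47 + 2*R²) = 2 + (47 - 2*R²) = 49 - 2*R²)
z = -4351/1745 (z = -4 + 2629/1745 = -4351/1745 ≈ -2.4934)
M(-25) + z = (49 - 2*(-25)²) - 4351/1745 = (49 - 2*625) - 4351/1745 = (49 - 1250) - 4351/1745 = -1201 - 4351/1745 = -2100096/1745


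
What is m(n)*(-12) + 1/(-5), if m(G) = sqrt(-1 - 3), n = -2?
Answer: -1/5 - 24*I ≈ -0.2 - 24.0*I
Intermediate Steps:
m(G) = 2*I (m(G) = sqrt(-4) = 2*I)
m(n)*(-12) + 1/(-5) = (2*I)*(-12) + 1/(-5) = -24*I - 1/5 = -1/5 - 24*I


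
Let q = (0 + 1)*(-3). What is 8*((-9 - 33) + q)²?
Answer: 16200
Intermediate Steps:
q = -3 (q = 1*(-3) = -3)
8*((-9 - 33) + q)² = 8*((-9 - 33) - 3)² = 8*(-42 - 3)² = 8*(-45)² = 8*2025 = 16200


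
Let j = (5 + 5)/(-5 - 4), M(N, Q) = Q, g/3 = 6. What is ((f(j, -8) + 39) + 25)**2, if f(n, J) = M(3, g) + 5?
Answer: 7569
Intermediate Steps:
g = 18 (g = 3*6 = 18)
j = -10/9 (j = 10/(-9) = 10*(-1/9) = -10/9 ≈ -1.1111)
f(n, J) = 23 (f(n, J) = 18 + 5 = 23)
((f(j, -8) + 39) + 25)**2 = ((23 + 39) + 25)**2 = (62 + 25)**2 = 87**2 = 7569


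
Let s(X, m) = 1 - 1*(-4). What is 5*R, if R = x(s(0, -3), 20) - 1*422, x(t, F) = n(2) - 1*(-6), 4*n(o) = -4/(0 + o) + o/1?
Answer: -2080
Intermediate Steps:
n(o) = -1/o + o/4 (n(o) = (-4/(0 + o) + o/1)/4 = (-4/o + o*1)/4 = (-4/o + o)/4 = (o - 4/o)/4 = -1/o + o/4)
s(X, m) = 5 (s(X, m) = 1 + 4 = 5)
x(t, F) = 6 (x(t, F) = (-1/2 + (¼)*2) - 1*(-6) = (-1*½ + ½) + 6 = (-½ + ½) + 6 = 0 + 6 = 6)
R = -416 (R = 6 - 1*422 = 6 - 422 = -416)
5*R = 5*(-416) = -2080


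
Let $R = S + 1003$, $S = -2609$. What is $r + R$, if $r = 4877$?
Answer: $3271$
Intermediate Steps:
$R = -1606$ ($R = -2609 + 1003 = -1606$)
$r + R = 4877 - 1606 = 3271$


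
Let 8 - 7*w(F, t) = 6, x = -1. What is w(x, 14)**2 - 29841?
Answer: -1462205/49 ≈ -29841.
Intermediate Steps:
w(F, t) = 2/7 (w(F, t) = 8/7 - 1/7*6 = 8/7 - 6/7 = 2/7)
w(x, 14)**2 - 29841 = (2/7)**2 - 29841 = 4/49 - 29841 = -1462205/49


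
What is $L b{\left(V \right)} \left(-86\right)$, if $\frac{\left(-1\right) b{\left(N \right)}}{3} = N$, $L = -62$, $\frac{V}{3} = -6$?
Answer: $287928$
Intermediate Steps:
$V = -18$ ($V = 3 \left(-6\right) = -18$)
$b{\left(N \right)} = - 3 N$
$L b{\left(V \right)} \left(-86\right) = - 62 \left(\left(-3\right) \left(-18\right)\right) \left(-86\right) = \left(-62\right) 54 \left(-86\right) = \left(-3348\right) \left(-86\right) = 287928$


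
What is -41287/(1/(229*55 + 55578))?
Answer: -2814658651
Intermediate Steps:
-41287/(1/(229*55 + 55578)) = -41287/(1/(12595 + 55578)) = -41287/(1/68173) = -41287/1/68173 = -41287*68173 = -2814658651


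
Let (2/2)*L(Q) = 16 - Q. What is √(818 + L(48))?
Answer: √786 ≈ 28.036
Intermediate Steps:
L(Q) = 16 - Q
√(818 + L(48)) = √(818 + (16 - 1*48)) = √(818 + (16 - 48)) = √(818 - 32) = √786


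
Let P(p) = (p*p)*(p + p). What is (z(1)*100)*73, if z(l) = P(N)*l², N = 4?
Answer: 934400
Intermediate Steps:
P(p) = 2*p³ (P(p) = p²*(2*p) = 2*p³)
z(l) = 128*l² (z(l) = (2*4³)*l² = (2*64)*l² = 128*l²)
(z(1)*100)*73 = ((128*1²)*100)*73 = ((128*1)*100)*73 = (128*100)*73 = 12800*73 = 934400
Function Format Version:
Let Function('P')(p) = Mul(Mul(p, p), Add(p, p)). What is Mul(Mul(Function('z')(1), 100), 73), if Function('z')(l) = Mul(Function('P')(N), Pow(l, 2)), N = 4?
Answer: 934400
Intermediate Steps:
Function('P')(p) = Mul(2, Pow(p, 3)) (Function('P')(p) = Mul(Pow(p, 2), Mul(2, p)) = Mul(2, Pow(p, 3)))
Function('z')(l) = Mul(128, Pow(l, 2)) (Function('z')(l) = Mul(Mul(2, Pow(4, 3)), Pow(l, 2)) = Mul(Mul(2, 64), Pow(l, 2)) = Mul(128, Pow(l, 2)))
Mul(Mul(Function('z')(1), 100), 73) = Mul(Mul(Mul(128, Pow(1, 2)), 100), 73) = Mul(Mul(Mul(128, 1), 100), 73) = Mul(Mul(128, 100), 73) = Mul(12800, 73) = 934400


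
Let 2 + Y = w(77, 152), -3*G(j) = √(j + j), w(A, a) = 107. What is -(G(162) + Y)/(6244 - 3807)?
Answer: -99/2437 ≈ -0.040624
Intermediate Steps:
G(j) = -√2*√j/3 (G(j) = -√(j + j)/3 = -√2*√j/3)
Y = 105 (Y = -2 + 107 = 105)
-(G(162) + Y)/(6244 - 3807) = -(-√2*√162/3 + 105)/(6244 - 3807) = -(-√2*9*√2/3 + 105)/2437 = -(-6 + 105)/2437 = -99/2437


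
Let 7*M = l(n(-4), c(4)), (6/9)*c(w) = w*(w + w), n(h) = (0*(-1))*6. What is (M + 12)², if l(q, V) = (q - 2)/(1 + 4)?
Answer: 174724/1225 ≈ 142.63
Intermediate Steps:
n(h) = 0 (n(h) = 0*6 = 0)
c(w) = 3*w² (c(w) = 3*(w*(w + w))/2 = 3*(w*(2*w))/2 = 3*(2*w²)/2 = 3*w²)
l(q, V) = -⅖ + q/5 (l(q, V) = (-2 + q)/5 = (-2 + q)*(⅕) = -⅖ + q/5)
M = -2/35 (M = (-⅖ + (⅕)*0)/7 = (-⅖ + 0)/7 = (⅐)*(-⅖) = -2/35 ≈ -0.057143)
(M + 12)² = (-2/35 + 12)² = (418/35)² = 174724/1225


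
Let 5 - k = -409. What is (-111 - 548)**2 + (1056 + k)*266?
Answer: 825301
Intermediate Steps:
k = 414 (k = 5 - 1*(-409) = 5 + 409 = 414)
(-111 - 548)**2 + (1056 + k)*266 = (-111 - 548)**2 + (1056 + 414)*266 = (-659)**2 + 1470*266 = 434281 + 391020 = 825301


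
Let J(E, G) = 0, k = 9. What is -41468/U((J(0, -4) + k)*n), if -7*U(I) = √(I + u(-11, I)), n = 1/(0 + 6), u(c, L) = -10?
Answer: -290276*I*√34/17 ≈ -99564.0*I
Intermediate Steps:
n = ⅙ (n = 1/6 = ⅙ ≈ 0.16667)
U(I) = -√(-10 + I)/7 (U(I) = -√(I - 10)/7 = -√(-10 + I)/7)
-41468/U((J(0, -4) + k)*n) = -41468*(-7/√(-10 + (0 + 9)*(⅙))) = -41468*(-7/√(-10 + 9*(⅙))) = -41468*(-7/√(-10 + 3/2)) = -41468*7*I*√34/17 = -290276*I*√34/17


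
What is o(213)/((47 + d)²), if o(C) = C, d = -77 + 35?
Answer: 213/25 ≈ 8.5200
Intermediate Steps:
d = -42
o(213)/((47 + d)²) = 213/((47 - 42)²) = 213/(5²) = 213/25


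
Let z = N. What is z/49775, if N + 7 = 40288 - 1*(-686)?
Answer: 40967/49775 ≈ 0.82304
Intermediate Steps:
N = 40967 (N = -7 + (40288 - 1*(-686)) = -7 + (40288 + 686) = -7 + 40974 = 40967)
z = 40967
z/49775 = 40967/49775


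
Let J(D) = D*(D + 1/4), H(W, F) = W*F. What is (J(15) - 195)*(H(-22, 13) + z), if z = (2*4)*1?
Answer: -18765/2 ≈ -9382.5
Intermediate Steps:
z = 8 (z = 8*1 = 8)
H(W, F) = F*W
J(D) = D*(¼ + D) (J(D) = D*(D + ¼) = D*(¼ + D))
(J(15) - 195)*(H(-22, 13) + z) = (15*(¼ + 15) - 195)*(13*(-22) + 8) = (15*(61/4) - 195)*(-286 + 8) = (915/4 - 195)*(-278) = (135/4)*(-278) = -18765/2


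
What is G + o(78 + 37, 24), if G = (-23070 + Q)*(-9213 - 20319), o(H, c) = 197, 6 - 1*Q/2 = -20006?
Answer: -500685331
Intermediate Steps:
Q = 40024 (Q = 12 - 2*(-20006) = 12 + 40012 = 40024)
G = -500685528 (G = (-23070 + 40024)*(-9213 - 20319) = 16954*(-29532) = -500685528)
G + o(78 + 37, 24) = -500685528 + 197 = -500685331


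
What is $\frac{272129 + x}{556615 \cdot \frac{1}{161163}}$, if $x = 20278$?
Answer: $\frac{47125189341}{556615} \approx 84664.0$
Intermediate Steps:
$\frac{272129 + x}{556615 \cdot \frac{1}{161163}} = \frac{272129 + 20278}{556615 \cdot \frac{1}{161163}} = \frac{292407}{556615 \cdot \frac{1}{161163}} = \frac{292407}{\frac{556615}{161163}} = 292407 \cdot \frac{161163}{556615} = \frac{47125189341}{556615}$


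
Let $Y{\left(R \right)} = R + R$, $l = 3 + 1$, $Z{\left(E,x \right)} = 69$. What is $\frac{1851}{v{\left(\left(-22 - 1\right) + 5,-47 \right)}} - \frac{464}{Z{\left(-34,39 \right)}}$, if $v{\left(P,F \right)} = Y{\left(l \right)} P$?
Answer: $- \frac{7205}{368} \approx -19.579$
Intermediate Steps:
$l = 4$
$Y{\left(R \right)} = 2 R$
$v{\left(P,F \right)} = 8 P$ ($v{\left(P,F \right)} = 2 \cdot 4 P = 8 P$)
$\frac{1851}{v{\left(\left(-22 - 1\right) + 5,-47 \right)}} - \frac{464}{Z{\left(-34,39 \right)}} = \frac{1851}{8 \left(\left(-22 - 1\right) + 5\right)} - \frac{464}{69} = \frac{1851}{8 \left(-23 + 5\right)} - \frac{464}{69} = \frac{1851}{8 \left(-18\right)} - \frac{464}{69} = \frac{1851}{-144} - \frac{464}{69} = 1851 \left(- \frac{1}{144}\right) - \frac{464}{69} = - \frac{617}{48} - \frac{464}{69} = - \frac{7205}{368}$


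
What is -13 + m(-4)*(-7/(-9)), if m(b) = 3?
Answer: -32/3 ≈ -10.667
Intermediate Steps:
-13 + m(-4)*(-7/(-9)) = -13 + 3*(-7/(-9)) = -13 + 3*(-7*(-⅑)) = -13 + 3*(7/9) = -13 + 7/3 = -32/3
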